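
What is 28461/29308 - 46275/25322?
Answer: -317769129/371068588 ≈ -0.85636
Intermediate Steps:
28461/29308 - 46275/25322 = -317769129/371068588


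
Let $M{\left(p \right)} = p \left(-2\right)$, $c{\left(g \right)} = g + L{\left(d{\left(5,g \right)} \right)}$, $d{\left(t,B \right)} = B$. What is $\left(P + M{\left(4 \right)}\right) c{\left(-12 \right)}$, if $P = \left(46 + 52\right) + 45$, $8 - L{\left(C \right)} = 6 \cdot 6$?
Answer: $-5400$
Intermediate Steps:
$L{\left(C \right)} = -28$ ($L{\left(C \right)} = 8 - 6 \cdot 6 = 8 - 36 = -28$)
$c{\left(g \right)} = -28 + g$ ($c{\left(g \right)} = g - 28 = -28 + g$)
$M{\left(p \right)} = - 2 p$
$P = 143$ ($P = 98 + 45 = 143$)
$\left(P + M{\left(4 \right)}\right) c{\left(-12 \right)} = \left(143 - 8\right) \left(-28 - 12\right) = \left(143 - 8\right) \left(-40\right) = 135 \left(-40\right) = -5400$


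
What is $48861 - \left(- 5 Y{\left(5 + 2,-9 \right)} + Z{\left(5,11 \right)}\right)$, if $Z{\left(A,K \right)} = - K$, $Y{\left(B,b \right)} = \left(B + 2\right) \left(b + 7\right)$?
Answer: $48782$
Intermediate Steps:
$Y{\left(B,b \right)} = \left(2 + B\right) \left(7 + b\right)$
$48861 - \left(- 5 Y{\left(5 + 2,-9 \right)} + Z{\left(5,11 \right)}\right) = 48861 - \left(- 5 \left(14 + 2 \left(-9\right) + 7 \left(5 + 2\right) + \left(5 + 2\right) \left(-9\right)\right) - 11\right) = 48861 - \left(- 5 \left(14 - 18 + 7 \cdot 7 + 7 \left(-9\right)\right) - 11\right) = 48861 - \left(- 5 \left(14 - 18 + 49 - 63\right) - 11\right) = 48861 - \left(\left(-5\right) \left(-18\right) - 11\right) = 48861 - \left(90 - 11\right) = 48861 - 79 = 48782$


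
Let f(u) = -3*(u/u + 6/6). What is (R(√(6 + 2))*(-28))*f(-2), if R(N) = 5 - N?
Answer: 840 - 336*√2 ≈ 364.82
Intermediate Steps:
f(u) = -6 (f(u) = -3*(1 + 6*(⅙)) = -3*(1 + 1) = -3*2 = -6)
(R(√(6 + 2))*(-28))*f(-2) = ((5 - √(6 + 2))*(-28))*(-6) = ((5 - √8)*(-28))*(-6) = ((5 - 2*√2)*(-28))*(-6) = (-140 + 56*√2)*(-6) = 840 - 336*√2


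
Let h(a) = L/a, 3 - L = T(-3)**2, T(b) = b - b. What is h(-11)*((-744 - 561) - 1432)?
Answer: 8211/11 ≈ 746.45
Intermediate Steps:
T(b) = 0
L = 3 (L = 3 - 1*0**2 = 3 - 1*0 = 3 + 0 = 3)
h(a) = 3/a
h(-11)*((-744 - 561) - 1432) = (3/(-11))*((-744 - 561) - 1432) = (3*(-1/11))*(-1305 - 1432) = -3/11*(-2737) = 8211/11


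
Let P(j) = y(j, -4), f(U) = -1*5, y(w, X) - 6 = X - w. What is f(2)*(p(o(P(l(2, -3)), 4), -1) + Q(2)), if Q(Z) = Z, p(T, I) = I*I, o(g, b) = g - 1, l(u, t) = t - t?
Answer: -15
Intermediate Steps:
y(w, X) = 6 + X - w (y(w, X) = 6 + (X - w) = 6 + X - w)
l(u, t) = 0
f(U) = -5
P(j) = 2 - j (P(j) = 6 - 4 - j = 2 - j)
o(g, b) = -1 + g
p(T, I) = I²
f(2)*(p(o(P(l(2, -3)), 4), -1) + Q(2)) = -5*((-1)² + 2) = -5*(1 + 2) = -5*3 = -15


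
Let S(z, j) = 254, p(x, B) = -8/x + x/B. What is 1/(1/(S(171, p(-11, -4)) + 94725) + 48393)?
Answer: 94979/4596318748 ≈ 2.0664e-5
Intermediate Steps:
1/(1/(S(171, p(-11, -4)) + 94725) + 48393) = 1/(1/(254 + 94725) + 48393) = 1/(1/94979 + 48393) = 1/(4596318748/94979) = 94979/4596318748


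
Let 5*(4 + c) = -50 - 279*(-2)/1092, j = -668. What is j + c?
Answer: -620527/910 ≈ -681.90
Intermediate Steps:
c = -12647/910 (c = -4 + (-50 - 279*(-2)/1092)/5 = -4 + (-50 + 558*(1/1092))/5 = -4 + (-50 + 93/182)/5 = -4 + (⅕)*(-9007/182) = -4 - 9007/910 = -12647/910 ≈ -13.898)
j + c = -668 - 12647/910 = -620527/910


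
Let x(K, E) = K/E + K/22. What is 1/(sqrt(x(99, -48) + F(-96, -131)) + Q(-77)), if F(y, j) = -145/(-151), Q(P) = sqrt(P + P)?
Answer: 604/(sqrt(1239559) + 604*I*sqrt(154)) ≈ 0.011711 - 0.078843*I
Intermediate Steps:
x(K, E) = K/22 + K/E (x(K, E) = K/E + K*(1/22) = K/E + K/22 = K/22 + K/E)
Q(P) = sqrt(2)*sqrt(P) (Q(P) = sqrt(2*P) = sqrt(2)*sqrt(P))
F(y, j) = 145/151 (F(y, j) = -145*(-1/151) = 145/151)
1/(sqrt(x(99, -48) + F(-96, -131)) + Q(-77)) = 1/(sqrt(((1/22)*99 + 99/(-48)) + 145/151) + sqrt(2)*sqrt(-77)) = 1/(sqrt((9/2 + 99*(-1/48)) + 145/151) + sqrt(2)*(I*sqrt(77))) = 1/(sqrt((9/2 - 33/16) + 145/151) + I*sqrt(154)) = 1/(sqrt(39/16 + 145/151) + I*sqrt(154)) = 1/(sqrt(8209/2416) + I*sqrt(154)) = 1/(sqrt(1239559)/604 + I*sqrt(154))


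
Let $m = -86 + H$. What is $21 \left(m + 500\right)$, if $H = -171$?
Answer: $5103$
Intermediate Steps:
$m = -257$ ($m = -86 - 171 = -257$)
$21 \left(m + 500\right) = 21 \left(-257 + 500\right) = 21 \cdot 243 = 5103$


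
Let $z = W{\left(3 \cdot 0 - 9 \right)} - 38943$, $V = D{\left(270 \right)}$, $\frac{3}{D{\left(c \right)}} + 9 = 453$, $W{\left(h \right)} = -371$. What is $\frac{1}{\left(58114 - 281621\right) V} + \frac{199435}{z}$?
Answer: $- \frac{44580937017}{8786954198} \approx -5.0735$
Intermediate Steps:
$D{\left(c \right)} = \frac{1}{148}$ ($D{\left(c \right)} = \frac{3}{-9 + 453} = \frac{3}{444} = 3 \cdot \frac{1}{444} = \frac{1}{148}$)
$V = \frac{1}{148} \approx 0.0067568$
$z = -39314$ ($z = -371 - 38943 = -39314$)
$\frac{1}{\left(58114 - 281621\right) V} + \frac{199435}{z} = \frac{\frac{1}{\frac{1}{148}}}{58114 - 281621} + \frac{199435}{-39314} = \frac{1}{-223507} \cdot 148 + 199435 \left(- \frac{1}{39314}\right) = \left(- \frac{1}{223507}\right) 148 - \frac{199435}{39314} = - \frac{148}{223507} - \frac{199435}{39314} = - \frac{44580937017}{8786954198}$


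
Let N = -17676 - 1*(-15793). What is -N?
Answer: 1883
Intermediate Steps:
N = -1883 (N = -17676 + 15793 = -1883)
-N = -1*(-1883) = 1883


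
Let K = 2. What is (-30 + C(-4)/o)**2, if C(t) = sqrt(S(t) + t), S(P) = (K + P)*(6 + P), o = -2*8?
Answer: (240 + I*sqrt(2))**2/64 ≈ 899.97 + 10.607*I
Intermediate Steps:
o = -16
S(P) = (2 + P)*(6 + P)
C(t) = sqrt(12 + t**2 + 9*t) (C(t) = sqrt((12 + t**2 + 8*t) + t) = sqrt(12 + t**2 + 9*t))
(-30 + C(-4)/o)**2 = (-30 + sqrt(12 + (-4)**2 + 9*(-4))/(-16))**2 = (-30 + sqrt(12 + 16 - 36)*(-1/16))**2 = (-30 + sqrt(-8)*(-1/16))**2 = (-30 + (2*I*sqrt(2))*(-1/16))**2 = (-30 - I*sqrt(2)/8)**2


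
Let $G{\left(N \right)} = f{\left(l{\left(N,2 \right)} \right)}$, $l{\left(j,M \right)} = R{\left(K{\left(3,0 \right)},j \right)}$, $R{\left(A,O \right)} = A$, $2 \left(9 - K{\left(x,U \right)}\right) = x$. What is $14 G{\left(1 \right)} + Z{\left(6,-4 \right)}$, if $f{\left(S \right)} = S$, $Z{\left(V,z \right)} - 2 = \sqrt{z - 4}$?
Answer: $107 + 2 i \sqrt{2} \approx 107.0 + 2.8284 i$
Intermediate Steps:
$K{\left(x,U \right)} = 9 - \frac{x}{2}$
$Z{\left(V,z \right)} = 2 + \sqrt{-4 + z}$ ($Z{\left(V,z \right)} = 2 + \sqrt{z - 4} = 2 + \sqrt{-4 + z}$)
$l{\left(j,M \right)} = \frac{15}{2}$ ($l{\left(j,M \right)} = 9 - \frac{3}{2} = \frac{15}{2}$)
$G{\left(N \right)} = \frac{15}{2}$
$14 G{\left(1 \right)} + Z{\left(6,-4 \right)} = 14 \cdot \frac{15}{2} + \left(2 + \sqrt{-4 - 4}\right) = 105 + \left(2 + \sqrt{-8}\right) = 105 + \left(2 + 2 i \sqrt{2}\right) = 107 + 2 i \sqrt{2}$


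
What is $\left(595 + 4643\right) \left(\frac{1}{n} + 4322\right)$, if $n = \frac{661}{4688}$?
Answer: $\frac{14988694140}{661} \approx 2.2676 \cdot 10^{7}$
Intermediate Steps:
$n = \frac{661}{4688}$ ($n = 661 \cdot \frac{1}{4688} = \frac{661}{4688} \approx 0.141$)
$\left(595 + 4643\right) \left(\frac{1}{n} + 4322\right) = \left(595 + 4643\right) \left(\frac{1}{\frac{661}{4688}} + 4322\right) = 5238 \left(\frac{4688}{661} + 4322\right) = 5238 \cdot \frac{2861530}{661} = \frac{14988694140}{661}$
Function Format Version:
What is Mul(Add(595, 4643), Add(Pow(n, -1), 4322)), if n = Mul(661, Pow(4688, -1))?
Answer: Rational(14988694140, 661) ≈ 2.2676e+7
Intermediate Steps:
n = Rational(661, 4688) (n = Mul(661, Rational(1, 4688)) = Rational(661, 4688) ≈ 0.14100)
Mul(Add(595, 4643), Add(Pow(n, -1), 4322)) = Mul(Add(595, 4643), Add(Pow(Rational(661, 4688), -1), 4322)) = Mul(5238, Add(Rational(4688, 661), 4322)) = Mul(5238, Rational(2861530, 661)) = Rational(14988694140, 661)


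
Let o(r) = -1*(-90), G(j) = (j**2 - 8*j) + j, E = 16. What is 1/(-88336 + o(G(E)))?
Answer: -1/88246 ≈ -1.1332e-5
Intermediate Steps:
G(j) = j**2 - 7*j
o(r) = 90
1/(-88336 + o(G(E))) = 1/(-88336 + 90) = 1/(-88246) = -1/88246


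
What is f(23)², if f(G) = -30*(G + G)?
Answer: 1904400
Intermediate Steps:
f(G) = -60*G
f(23)² = (-60*23)² = (-1380)² = 1904400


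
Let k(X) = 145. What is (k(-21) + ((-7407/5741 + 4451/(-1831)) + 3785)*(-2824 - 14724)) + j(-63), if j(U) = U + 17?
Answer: -697495772322867/10511771 ≈ -6.6354e+7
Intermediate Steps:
j(U) = 17 + U
(k(-21) + ((-7407/5741 + 4451/(-1831)) + 3785)*(-2824 - 14724)) + j(-63) = (145 + ((-7407/5741 + 4451/(-1831)) + 3785)*(-2824 - 14724)) + (17 - 63) = (145 + ((-7407*1/5741 + 4451*(-1/1831)) + 3785)*(-17548)) - 46 = (145 + ((-7407/5741 - 4451/1831) + 3785)*(-17548)) - 46 = (145 + (-39115408/10511771 + 3785)*(-17548)) - 46 = (145 + (39747937827/10511771)*(-17548)) - 46 = (145 - 697496812988196/10511771) - 46 = -697495288781401/10511771 - 46 = -697495772322867/10511771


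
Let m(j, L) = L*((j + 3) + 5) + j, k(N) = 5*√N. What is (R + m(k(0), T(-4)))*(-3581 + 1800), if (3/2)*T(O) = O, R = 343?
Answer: -1718665/3 ≈ -5.7289e+5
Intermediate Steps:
T(O) = 2*O/3
m(j, L) = j + L*(8 + j) (m(j, L) = L*((3 + j) + 5) + j = L*(8 + j) + j = j + L*(8 + j))
(R + m(k(0), T(-4)))*(-3581 + 1800) = (343 + (5*√0 + 8*((⅔)*(-4)) + ((⅔)*(-4))*(5*√0)))*(-3581 + 1800) = (343 + (5*0 + 8*(-8/3) - 40*0/3))*(-1781) = (343 + (0 - 64/3 - 8/3*0))*(-1781) = (343 + (0 - 64/3 + 0))*(-1781) = (343 - 64/3)*(-1781) = (965/3)*(-1781) = -1718665/3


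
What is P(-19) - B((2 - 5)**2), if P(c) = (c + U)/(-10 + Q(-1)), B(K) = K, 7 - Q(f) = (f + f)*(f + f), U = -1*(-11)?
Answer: -55/7 ≈ -7.8571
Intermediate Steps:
U = 11
Q(f) = 7 - 4*f**2 (Q(f) = 7 - (f + f)*(f + f) = 7 - 2*f*2*f = 7 - 4*f**2)
P(c) = -11/7 - c/7 (P(c) = (c + 11)/(-10 + (7 - 4*(-1)**2)) = (11 + c)/(-10 + (7 - 4*1)) = (11 + c)/(-10 + (7 - 4)) = (11 + c)/(-10 + 3) = (11 + c)/(-7) = (11 + c)*(-1/7) = -11/7 - c/7)
P(-19) - B((2 - 5)**2) = (-11/7 - 1/7*(-19)) - (2 - 5)**2 = (-11/7 + 19/7) - 1*(-3)**2 = 8/7 - 1*9 = 8/7 - 9 = -55/7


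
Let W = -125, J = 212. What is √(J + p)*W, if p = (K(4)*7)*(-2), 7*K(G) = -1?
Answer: -125*√214 ≈ -1828.6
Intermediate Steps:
K(G) = -⅐ (K(G) = (⅐)*(-1) = -⅐)
p = 2 (p = -⅐*7*(-2) = -1*(-2) = 2)
√(J + p)*W = √(212 + 2)*(-125) = √214*(-125) = -125*√214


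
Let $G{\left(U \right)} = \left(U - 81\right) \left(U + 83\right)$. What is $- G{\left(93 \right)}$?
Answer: $-2112$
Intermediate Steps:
$G{\left(U \right)} = \left(-81 + U\right) \left(83 + U\right)$
$- G{\left(93 \right)} = - (-6723 + 93^{2} + 2 \cdot 93) = - (-6723 + 8649 + 186) = \left(-1\right) 2112 = -2112$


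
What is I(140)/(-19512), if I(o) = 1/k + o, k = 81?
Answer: -11341/1580472 ≈ -0.0071757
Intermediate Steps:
I(o) = 1/81 + o
I(140)/(-19512) = (1/81 + 140)/(-19512) = (11341/81)*(-1/19512) = -11341/1580472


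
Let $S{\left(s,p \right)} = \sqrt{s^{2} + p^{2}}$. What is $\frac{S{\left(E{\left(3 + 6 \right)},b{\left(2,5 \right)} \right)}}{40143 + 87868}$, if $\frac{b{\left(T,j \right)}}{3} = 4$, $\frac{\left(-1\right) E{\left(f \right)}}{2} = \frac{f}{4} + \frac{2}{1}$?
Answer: $\frac{\sqrt{865}}{256022} \approx 0.00011488$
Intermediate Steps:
$E{\left(f \right)} = -4 - \frac{f}{2}$ ($E{\left(f \right)} = - 2 \left(\frac{f}{4} + \frac{2}{1}\right) = - 2 \left(f \frac{1}{4} + 2 \cdot 1\right) = - 2 \left(\frac{f}{4} + 2\right) = - 2 \left(2 + \frac{f}{4}\right) = -4 - \frac{f}{2}$)
$b{\left(T,j \right)} = 12$ ($b{\left(T,j \right)} = 3 \cdot 4 = 12$)
$S{\left(s,p \right)} = \sqrt{p^{2} + s^{2}}$
$\frac{S{\left(E{\left(3 + 6 \right)},b{\left(2,5 \right)} \right)}}{40143 + 87868} = \frac{\sqrt{12^{2} + \left(-4 - \frac{3 + 6}{2}\right)^{2}}}{40143 + 87868} = \frac{\sqrt{144 + \left(-4 - \frac{9}{2}\right)^{2}}}{128011} = \frac{\sqrt{144 + \left(- \frac{17}{2}\right)^{2}}}{128011} = \frac{\sqrt{144 + \frac{289}{4}}}{128011} = \frac{\sqrt{\frac{865}{4}}}{128011} = \frac{\frac{1}{2} \sqrt{865}}{128011} = \frac{\sqrt{865}}{256022}$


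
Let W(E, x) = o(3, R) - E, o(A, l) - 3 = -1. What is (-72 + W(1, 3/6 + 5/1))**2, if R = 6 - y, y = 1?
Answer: 5041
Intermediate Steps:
R = 5 (R = 6 - 1*1 = 6 - 1 = 5)
o(A, l) = 2 (o(A, l) = 3 - 1 = 2)
W(E, x) = 2 - E
(-72 + W(1, 3/6 + 5/1))**2 = (-72 + (2 - 1*1))**2 = (-72 + (2 - 1))**2 = (-72 + 1)**2 = (-71)**2 = 5041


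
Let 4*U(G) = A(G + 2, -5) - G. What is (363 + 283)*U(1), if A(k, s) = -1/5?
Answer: -969/5 ≈ -193.80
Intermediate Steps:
A(k, s) = -⅕ (A(k, s) = -1*⅕ = -⅕)
U(G) = -1/20 - G/4 (U(G) = (-⅕ - G)/4 = -1/20 - G/4)
(363 + 283)*U(1) = (363 + 283)*(-1/20 - ¼*1) = 646*(-1/20 - ¼) = 646*(-3/10) = -969/5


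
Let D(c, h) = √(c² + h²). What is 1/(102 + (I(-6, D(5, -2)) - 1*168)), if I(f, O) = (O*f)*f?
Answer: 11/5538 + √29/923 ≈ 0.0078207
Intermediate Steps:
I(f, O) = O*f²
1/(102 + (I(-6, D(5, -2)) - 1*168)) = 1/(102 + (√(5² + (-2)²)*(-6)² - 1*168)) = 1/(102 + (√(25 + 4)*36 - 168)) = 1/(102 + (√29*36 - 168)) = 1/(102 + (36*√29 - 168)) = 1/(102 + (-168 + 36*√29)) = 1/(-66 + 36*√29)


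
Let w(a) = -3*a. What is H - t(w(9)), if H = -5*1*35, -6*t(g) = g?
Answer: -359/2 ≈ -179.50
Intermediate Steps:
t(g) = -g/6
H = -175 (H = -5*35 = -175)
H - t(w(9)) = -175 - (-1)*(-3*9)/6 = -175 - (-1)*(-27)/6 = -175 - 1*9/2 = -175 - 9/2 = -359/2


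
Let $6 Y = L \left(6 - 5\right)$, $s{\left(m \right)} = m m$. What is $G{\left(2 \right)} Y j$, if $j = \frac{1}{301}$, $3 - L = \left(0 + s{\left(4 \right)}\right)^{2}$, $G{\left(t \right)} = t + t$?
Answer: $- \frac{506}{903} \approx -0.56035$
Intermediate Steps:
$s{\left(m \right)} = m^{2}$
$G{\left(t \right)} = 2 t$
$L = -253$ ($L = 3 - \left(0 + 4^{2}\right)^{2} = 3 - \left(0 + 16\right)^{2} = 3 - 16^{2} = 3 - 256 = -253$)
$Y = - \frac{253}{6}$ ($Y = \frac{\left(-253\right) \left(6 - 5\right)}{6} = \frac{\left(-253\right) 1}{6} = \frac{1}{6} \left(-253\right) = - \frac{253}{6} \approx -42.167$)
$j = \frac{1}{301} \approx 0.0033223$
$G{\left(2 \right)} Y j = 2 \cdot 2 \left(- \frac{253}{6}\right) \frac{1}{301} = 4 \left(- \frac{253}{6}\right) \frac{1}{301} = \left(- \frac{506}{3}\right) \frac{1}{301} = - \frac{506}{903}$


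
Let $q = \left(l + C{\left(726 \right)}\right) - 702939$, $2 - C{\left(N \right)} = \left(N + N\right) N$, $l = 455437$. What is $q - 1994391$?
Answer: $-3296043$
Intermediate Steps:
$C{\left(N \right)} = 2 - 2 N^{2}$ ($C{\left(N \right)} = 2 - \left(N + N\right) N = 2 - 2 N N = 2 - 2 N^{2}$)
$q = -1301652$ ($q = \left(455437 + \left(2 - 2 \cdot 726^{2}\right)\right) - 702939 = \left(455437 + \left(2 - 1054152\right)\right) - 702939 = \left(455437 - 1054150\right) - 702939 = -598713 - 702939 = -1301652$)
$q - 1994391 = -1301652 - 1994391 = -3296043$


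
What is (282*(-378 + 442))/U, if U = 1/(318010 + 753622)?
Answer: 19340814336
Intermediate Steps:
U = 1/1071632 ≈ 9.3316e-7
(282*(-378 + 442))/U = (282*(-378 + 442))/(1/1071632) = (282*64)*1071632 = 18048*1071632 = 19340814336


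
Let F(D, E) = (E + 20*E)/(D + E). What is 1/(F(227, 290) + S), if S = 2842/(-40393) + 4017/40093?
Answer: 837269375833/9887590715285 ≈ 0.084679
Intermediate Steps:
F(D, E) = 21*E/(D + E) (F(D, E) = (21*E)/(D + E) = 21*E/(D + E))
S = 48314375/1619476549 (S = 2842*(-1/40393) + 4017*(1/40093) = -2842/40393 + 4017/40093 = 48314375/1619476549 ≈ 0.029833)
1/(F(227, 290) + S) = 1/(21*290/(227 + 290) + 48314375/1619476549) = 1/(21*290/517 + 48314375/1619476549) = 1/(21*290*(1/517) + 48314375/1619476549) = 1/(6090/517 + 48314375/1619476549) = 1/(9887590715285/837269375833) = 837269375833/9887590715285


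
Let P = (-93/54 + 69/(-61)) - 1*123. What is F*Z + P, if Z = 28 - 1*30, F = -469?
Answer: 891737/1098 ≈ 812.15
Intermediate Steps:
Z = -2 (Z = 28 - 30 = -2)
P = -138187/1098 (P = (-93*1/54 + 69*(-1/61)) - 123 = (-31/18 - 69/61) - 123 = -3133/1098 - 123 = -138187/1098 ≈ -125.85)
F*Z + P = -469*(-2) - 138187/1098 = 938 - 138187/1098 = 891737/1098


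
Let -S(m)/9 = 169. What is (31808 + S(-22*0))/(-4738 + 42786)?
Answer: 30287/38048 ≈ 0.79602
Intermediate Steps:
S(m) = -1521 (S(m) = -9*169 = -1521)
(31808 + S(-22*0))/(-4738 + 42786) = (31808 - 1521)/(-4738 + 42786) = 30287/38048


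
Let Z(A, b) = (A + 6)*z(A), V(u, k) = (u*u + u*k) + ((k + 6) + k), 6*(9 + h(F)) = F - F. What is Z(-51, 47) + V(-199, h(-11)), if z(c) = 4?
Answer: 41200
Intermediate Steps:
h(F) = -9 (h(F) = -9 + (F - F)/6 = -9 + (⅙)*0 = -9 + 0 = -9)
V(u, k) = 6 + u² + 2*k + k*u (V(u, k) = (u² + k*u) + ((6 + k) + k) = (u² + k*u) + (6 + 2*k) = 6 + u² + 2*k + k*u)
Z(A, b) = 24 + 4*A (Z(A, b) = (A + 6)*4 = (6 + A)*4 = 24 + 4*A)
Z(-51, 47) + V(-199, h(-11)) = (24 + 4*(-51)) + (6 + (-199)² + 2*(-9) - 9*(-199)) = (24 - 204) + (6 + 39601 - 18 + 1791) = -180 + 41380 = 41200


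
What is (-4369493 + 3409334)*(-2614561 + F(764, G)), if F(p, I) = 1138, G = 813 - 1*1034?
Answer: 2509301614257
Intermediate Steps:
G = -221 (G = 813 - 1034 = -221)
(-4369493 + 3409334)*(-2614561 + F(764, G)) = (-4369493 + 3409334)*(-2614561 + 1138) = -960159*(-2613423) = 2509301614257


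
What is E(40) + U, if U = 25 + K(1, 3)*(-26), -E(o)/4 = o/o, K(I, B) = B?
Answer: -57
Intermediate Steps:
E(o) = -4 (E(o) = -4*o/o = -4*1 = -4)
U = -53 (U = 25 + 3*(-26) = 25 - 78 = -53)
E(40) + U = -4 - 53 = -57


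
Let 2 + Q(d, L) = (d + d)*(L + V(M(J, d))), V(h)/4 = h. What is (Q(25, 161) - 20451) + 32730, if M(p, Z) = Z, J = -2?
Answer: 25327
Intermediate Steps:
V(h) = 4*h
Q(d, L) = -2 + 2*d*(L + 4*d) (Q(d, L) = -2 + (d + d)*(L + 4*d) = -2 + (2*d)*(L + 4*d) = -2 + 2*d*(L + 4*d))
(Q(25, 161) - 20451) + 32730 = ((-2 + 8*25**2 + 2*161*25) - 20451) + 32730 = ((-2 + 8*625 + 8050) - 20451) + 32730 = ((-2 + 5000 + 8050) - 20451) + 32730 = (13048 - 20451) + 32730 = -7403 + 32730 = 25327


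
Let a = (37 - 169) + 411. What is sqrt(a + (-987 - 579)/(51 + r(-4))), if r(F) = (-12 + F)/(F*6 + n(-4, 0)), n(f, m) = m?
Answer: 3*sqrt(663865)/155 ≈ 15.770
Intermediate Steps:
r(F) = (-12 + F)/(6*F) (r(F) = (-12 + F)/(F*6 + 0) = (-12 + F)/(6*F + 0) = (-12 + F)/((6*F)) = (-12 + F)*(1/(6*F)) = (-12 + F)/(6*F))
a = 279 (a = -132 + 411 = 279)
sqrt(a + (-987 - 579)/(51 + r(-4))) = sqrt(279 + (-987 - 579)/(51 + (1/6)*(-12 - 4)/(-4))) = sqrt(279 - 1566/(51 + (1/6)*(-1/4)*(-16))) = sqrt(279 - 1566/(51 + 2/3)) = sqrt(279 - 1566/155/3) = sqrt(279 - 1566*3/155) = sqrt(279 - 4698/155) = sqrt(38547/155) = 3*sqrt(663865)/155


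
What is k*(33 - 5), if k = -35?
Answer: -980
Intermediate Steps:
k*(33 - 5) = -35*(33 - 5) = -35*28 = -980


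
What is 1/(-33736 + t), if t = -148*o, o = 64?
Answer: -1/43208 ≈ -2.3144e-5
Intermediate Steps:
t = -9472 (t = -148*64 = -9472)
1/(-33736 + t) = 1/(-33736 - 9472) = 1/(-43208) = -1/43208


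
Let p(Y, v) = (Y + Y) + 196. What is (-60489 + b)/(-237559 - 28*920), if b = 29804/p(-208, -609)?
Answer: 3334346/14482545 ≈ 0.23023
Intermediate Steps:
p(Y, v) = 196 + 2*Y (p(Y, v) = 2*Y + 196 = 196 + 2*Y)
b = -7451/55 (b = 29804/(196 + 2*(-208)) = 29804/(196 - 416) = 29804/(-220) = 29804*(-1/220) = -7451/55 ≈ -135.47)
(-60489 + b)/(-237559 - 28*920) = (-60489 - 7451/55)/(-237559 - 28*920) = -3334346/(55*(-237559 - 25760)) = -3334346/55/(-263319) = -3334346/55*(-1/263319) = 3334346/14482545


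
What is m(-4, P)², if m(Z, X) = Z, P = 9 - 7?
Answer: 16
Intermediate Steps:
P = 2
m(-4, P)² = (-4)² = 16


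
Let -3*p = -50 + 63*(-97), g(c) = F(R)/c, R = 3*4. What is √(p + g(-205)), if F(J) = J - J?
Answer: √18483/3 ≈ 45.317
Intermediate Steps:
R = 12
F(J) = 0
g(c) = 0 (g(c) = 0/c = 0)
p = 6161/3 (p = -(-50 + 63*(-97))/3 = -(-50 - 6111)/3 = -⅓*(-6161) = 6161/3 ≈ 2053.7)
√(p + g(-205)) = √(6161/3 + 0) = √(6161/3) = √18483/3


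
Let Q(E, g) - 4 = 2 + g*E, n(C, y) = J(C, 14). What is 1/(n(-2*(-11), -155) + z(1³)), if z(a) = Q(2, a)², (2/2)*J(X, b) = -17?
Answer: 1/47 ≈ 0.021277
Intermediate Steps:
J(X, b) = -17
n(C, y) = -17
Q(E, g) = 6 + E*g (Q(E, g) = 4 + (2 + g*E) = 4 + (2 + E*g) = 6 + E*g)
z(a) = (6 + 2*a)²
1/(n(-2*(-11), -155) + z(1³)) = 1/(-17 + 4*(3 + 1³)²) = 1/(-17 + 4*(3 + 1)²) = 1/(-17 + 4*4²) = 1/(-17 + 4*16) = 1/(-17 + 64) = 1/47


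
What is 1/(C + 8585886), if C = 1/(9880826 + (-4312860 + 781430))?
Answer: 6349396/54515190224857 ≈ 1.1647e-7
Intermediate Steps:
C = 1/6349396 (C = 1/(9880826 - 3531430) = 1/6349396 ≈ 1.5750e-7)
1/(C + 8585886) = 1/(1/6349396 + 8585886) = 1/(54515190224857/6349396) = 6349396/54515190224857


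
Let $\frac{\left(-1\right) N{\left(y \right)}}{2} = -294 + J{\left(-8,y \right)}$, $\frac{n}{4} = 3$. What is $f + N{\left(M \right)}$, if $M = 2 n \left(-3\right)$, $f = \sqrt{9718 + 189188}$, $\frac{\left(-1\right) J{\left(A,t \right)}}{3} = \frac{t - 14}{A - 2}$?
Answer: $\frac{3198}{5} + \sqrt{198906} \approx 1085.6$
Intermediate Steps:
$n = 12$ ($n = 4 \cdot 3 = 12$)
$J{\left(A,t \right)} = - \frac{3 \left(-14 + t\right)}{-2 + A}$ ($J{\left(A,t \right)} = - 3 \frac{t - 14}{A - 2} = - 3 \frac{-14 + t}{-2 + A} = - \frac{3 \left(-14 + t\right)}{-2 + A}$)
$f = \sqrt{198906} \approx 445.99$
$M = -72$ ($M = 2 \cdot 12 \left(-3\right) = 24 \left(-3\right) = -72$)
$N{\left(y \right)} = \frac{2982}{5} - \frac{3 y}{5}$ ($N{\left(y \right)} = - 2 \left(-294 + \frac{3 \left(14 - y\right)}{-2 - 8}\right) = - 2 \left(-294 + \frac{3 \left(14 - y\right)}{-10}\right) = - 2 \left(-294 + 3 \left(- \frac{1}{10}\right) \left(14 - y\right)\right) = - 2 \left(-294 + \left(- \frac{21}{5} + \frac{3 y}{10}\right)\right) = - 2 \left(- \frac{1491}{5} + \frac{3 y}{10}\right) = \frac{2982}{5} - \frac{3 y}{5}$)
$f + N{\left(M \right)} = \sqrt{198906} + \left(\frac{2982}{5} - - \frac{216}{5}\right) = \sqrt{198906} + \left(\frac{2982}{5} + \frac{216}{5}\right) = \sqrt{198906} + \frac{3198}{5} = \frac{3198}{5} + \sqrt{198906}$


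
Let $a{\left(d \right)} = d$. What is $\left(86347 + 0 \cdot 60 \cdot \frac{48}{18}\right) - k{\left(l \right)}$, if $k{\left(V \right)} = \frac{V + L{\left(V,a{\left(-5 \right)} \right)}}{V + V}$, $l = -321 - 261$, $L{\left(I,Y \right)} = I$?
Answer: $86346$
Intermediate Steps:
$l = -582$ ($l = -321 - 261 = -582$)
$k{\left(V \right)} = 1$ ($k{\left(V \right)} = \frac{V + V}{V + V} = \frac{2 V}{2 V} = 2 V \frac{1}{2 V} = 1$)
$\left(86347 + 0 \cdot 60 \cdot \frac{48}{18}\right) - k{\left(l \right)} = \left(86347 + 0 \cdot 60 \cdot \frac{48}{18}\right) - 1 = \left(86347 + 0 \cdot 48 \cdot \frac{1}{18}\right) - 1 = \left(86347 + 0 \cdot \frac{8}{3}\right) - 1 = \left(86347 + 0\right) - 1 = 86347 - 1 = 86346$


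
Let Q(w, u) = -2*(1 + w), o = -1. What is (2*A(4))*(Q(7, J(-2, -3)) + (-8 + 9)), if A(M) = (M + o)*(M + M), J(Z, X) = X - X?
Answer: -720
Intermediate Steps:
J(Z, X) = 0
A(M) = 2*M*(-1 + M) (A(M) = (M - 1)*(M + M) = (-1 + M)*(2*M) = 2*M*(-1 + M))
Q(w, u) = -2 - 2*w
(2*A(4))*(Q(7, J(-2, -3)) + (-8 + 9)) = (2*(2*4*(-1 + 4)))*((-2 - 2*7) + (-8 + 9)) = (2*(2*4*3))*((-2 - 14) + 1) = (2*24)*(-16 + 1) = 48*(-15) = -720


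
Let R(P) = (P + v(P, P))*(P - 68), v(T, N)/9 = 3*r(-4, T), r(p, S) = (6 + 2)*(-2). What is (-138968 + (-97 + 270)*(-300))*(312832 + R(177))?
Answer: -54404442116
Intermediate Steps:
r(p, S) = -16 (r(p, S) = 8*(-2) = -16)
v(T, N) = -432 (v(T, N) = 9*(3*(-16)) = 9*(-48) = -432)
R(P) = (-432 + P)*(-68 + P) (R(P) = (P - 432)*(P - 68) = (-432 + P)*(-68 + P))
(-138968 + (-97 + 270)*(-300))*(312832 + R(177)) = (-138968 + (-97 + 270)*(-300))*(312832 + (29376 + 177**2 - 500*177)) = (-138968 + 173*(-300))*(312832 + (29376 + 31329 - 88500)) = (-138968 - 51900)*(312832 - 27795) = -190868*285037 = -54404442116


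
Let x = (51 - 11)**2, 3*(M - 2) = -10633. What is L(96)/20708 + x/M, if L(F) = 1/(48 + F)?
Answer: -14313358973/31689203904 ≈ -0.45168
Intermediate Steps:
M = -10627/3 (M = 2 + (1/3)*(-10633) = 2 - 10633/3 = -10627/3 ≈ -3542.3)
x = 1600 (x = 40**2 = 1600)
L(96)/20708 + x/M = 1/((48 + 96)*20708) + 1600/(-10627/3) = (1/20708)/144 + 1600*(-3/10627) = (1/144)*(1/20708) - 4800/10627 = 1/2981952 - 4800/10627 = -14313358973/31689203904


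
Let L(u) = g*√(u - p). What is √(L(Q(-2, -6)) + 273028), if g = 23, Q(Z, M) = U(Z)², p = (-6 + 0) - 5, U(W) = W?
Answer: √(273028 + 23*√15) ≈ 522.61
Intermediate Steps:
p = -11 (p = -6 - 5 = -11)
Q(Z, M) = Z²
L(u) = 23*√(11 + u) (L(u) = 23*√(u - 1*(-11)) = 23*√(u + 11) = 23*√(11 + u))
√(L(Q(-2, -6)) + 273028) = √(23*√(11 + (-2)²) + 273028) = √(23*√(11 + 4) + 273028) = √(23*√15 + 273028) = √(273028 + 23*√15)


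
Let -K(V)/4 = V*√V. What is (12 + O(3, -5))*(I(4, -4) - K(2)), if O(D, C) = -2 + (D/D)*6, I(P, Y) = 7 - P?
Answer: 48 + 128*√2 ≈ 229.02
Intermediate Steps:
K(V) = -4*V^(3/2) (K(V) = -4*V*√V = -4*V^(3/2))
O(D, C) = 4 (O(D, C) = -2 + 1*6 = -2 + 6 = 4)
(12 + O(3, -5))*(I(4, -4) - K(2)) = (12 + 4)*((7 - 1*4) - (-4)*2^(3/2)) = 16*((7 - 4) - (-4)*2*√2) = 16*(3 - (-8)*√2) = 16*(3 + 8*√2) = 48 + 128*√2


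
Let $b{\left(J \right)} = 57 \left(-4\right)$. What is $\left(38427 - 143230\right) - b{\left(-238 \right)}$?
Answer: $-104575$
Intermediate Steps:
$b{\left(J \right)} = -228$
$\left(38427 - 143230\right) - b{\left(-238 \right)} = \left(38427 - 143230\right) - -228 = \left(38427 - 143230\right) + 228 = -104803 + 228 = -104575$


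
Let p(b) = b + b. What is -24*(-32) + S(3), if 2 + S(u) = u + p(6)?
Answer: 781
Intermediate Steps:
p(b) = 2*b
S(u) = 10 + u (S(u) = -2 + (u + 2*6) = -2 + (u + 12) = -2 + (12 + u) = 10 + u)
-24*(-32) + S(3) = -24*(-32) + (10 + 3) = 768 + 13 = 781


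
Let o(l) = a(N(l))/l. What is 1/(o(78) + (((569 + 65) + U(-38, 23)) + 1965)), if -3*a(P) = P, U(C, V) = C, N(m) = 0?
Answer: 1/2561 ≈ 0.00039047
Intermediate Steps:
a(P) = -P/3
o(l) = 0 (o(l) = (-1/3*0)/l = 0/l = 0)
1/(o(78) + (((569 + 65) + U(-38, 23)) + 1965)) = 1/(0 + (((569 + 65) - 38) + 1965)) = 1/(0 + ((634 - 38) + 1965)) = 1/(0 + (596 + 1965)) = 1/(0 + 2561) = 1/2561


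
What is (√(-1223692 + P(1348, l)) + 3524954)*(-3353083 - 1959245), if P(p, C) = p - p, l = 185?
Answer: -18725711832912 - 10624656*I*√305923 ≈ -1.8726e+13 - 5.8765e+9*I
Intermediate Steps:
P(p, C) = 0
(√(-1223692 + P(1348, l)) + 3524954)*(-3353083 - 1959245) = (√(-1223692 + 0) + 3524954)*(-3353083 - 1959245) = (√(-1223692) + 3524954)*(-5312328) = (2*I*√305923 + 3524954)*(-5312328) = (3524954 + 2*I*√305923)*(-5312328) = -18725711832912 - 10624656*I*√305923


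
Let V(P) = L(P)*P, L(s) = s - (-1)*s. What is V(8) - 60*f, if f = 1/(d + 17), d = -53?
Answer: 389/3 ≈ 129.67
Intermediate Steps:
L(s) = 2*s (L(s) = s + s = 2*s)
V(P) = 2*P² (V(P) = (2*P)*P = 2*P²)
f = -1/36 (f = 1/(-53 + 17) = 1/(-36) = -1/36 ≈ -0.027778)
V(8) - 60*f = 2*8² - 60*(-1/36) = 2*64 + 5/3 = 128 + 5/3 = 389/3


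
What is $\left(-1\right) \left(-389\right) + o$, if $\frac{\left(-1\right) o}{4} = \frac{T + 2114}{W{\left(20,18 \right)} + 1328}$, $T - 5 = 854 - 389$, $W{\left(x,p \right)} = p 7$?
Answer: $\frac{277635}{727} \approx 381.89$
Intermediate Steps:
$W{\left(x,p \right)} = 7 p$
$T = 470$ ($T = 5 + \left(854 - 389\right) = 5 + 465 = 470$)
$o = - \frac{5168}{727}$ ($o = - 4 \frac{470 + 2114}{7 \cdot 18 + 1328} = - 4 \frac{2584}{126 + 1328} = - 4 \cdot \frac{2584}{1454} = - 4 \cdot 2584 \cdot \frac{1}{1454} = \left(-4\right) \frac{1292}{727} = - \frac{5168}{727} \approx -7.1087$)
$\left(-1\right) \left(-389\right) + o = \left(-1\right) \left(-389\right) - \frac{5168}{727} = 389 - \frac{5168}{727} = \frac{277635}{727}$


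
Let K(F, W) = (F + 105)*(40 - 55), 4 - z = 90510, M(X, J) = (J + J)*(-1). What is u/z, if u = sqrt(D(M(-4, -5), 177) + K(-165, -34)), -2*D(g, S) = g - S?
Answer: -sqrt(3934)/181012 ≈ -0.00034651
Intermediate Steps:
M(X, J) = -2*J (M(X, J) = (2*J)*(-1) = -2*J)
z = -90506 (z = 4 - 1*90510 = 4 - 90510 = -90506)
K(F, W) = -1575 - 15*F (K(F, W) = (105 + F)*(-15) = -1575 - 15*F)
D(g, S) = S/2 - g/2 (D(g, S) = -(g - S)/2 = S/2 - g/2)
u = sqrt(3934)/2 (u = sqrt(((1/2)*177 - (-1)*(-5)) + (-1575 - 15*(-165))) = sqrt((177/2 - 1/2*10) + (-1575 + 2475)) = sqrt((177/2 - 5) + 900) = sqrt(167/2 + 900) = sqrt(1967/2) = sqrt(3934)/2 ≈ 31.361)
u/z = (sqrt(3934)/2)/(-90506) = (sqrt(3934)/2)*(-1/90506) = -sqrt(3934)/181012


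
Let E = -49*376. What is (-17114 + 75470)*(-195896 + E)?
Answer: -12506857920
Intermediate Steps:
E = -18424
(-17114 + 75470)*(-195896 + E) = (-17114 + 75470)*(-195896 - 18424) = 58356*(-214320) = -12506857920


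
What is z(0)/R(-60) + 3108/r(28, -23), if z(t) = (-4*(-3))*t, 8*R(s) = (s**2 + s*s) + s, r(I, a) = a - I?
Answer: -1036/17 ≈ -60.941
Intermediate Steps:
R(s) = s**2/4 + s/8 (R(s) = ((s**2 + s*s) + s)/8 = ((s**2 + s**2) + s)/8 = (2*s**2 + s)/8 = (s + 2*s**2)/8 = s**2/4 + s/8)
z(t) = 12*t
z(0)/R(-60) + 3108/r(28, -23) = (12*0)/(((1/8)*(-60)*(1 + 2*(-60)))) + 3108/(-23 - 1*28) = 0/(((1/8)*(-60)*(1 - 120))) + 3108/(-23 - 28) = 0/(((1/8)*(-60)*(-119))) + 3108/(-51) = 0/(1785/2) + 3108*(-1/51) = 0*(2/1785) - 1036/17 = 0 - 1036/17 = -1036/17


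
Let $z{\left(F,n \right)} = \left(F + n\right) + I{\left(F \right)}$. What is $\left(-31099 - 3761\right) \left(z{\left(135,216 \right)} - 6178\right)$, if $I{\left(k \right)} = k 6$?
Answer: $174892620$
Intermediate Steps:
$I{\left(k \right)} = 6 k$
$z{\left(F,n \right)} = n + 7 F$ ($z{\left(F,n \right)} = \left(F + n\right) + 6 F = n + 7 F$)
$\left(-31099 - 3761\right) \left(z{\left(135,216 \right)} - 6178\right) = \left(-31099 - 3761\right) \left(\left(216 + 7 \cdot 135\right) - 6178\right) = - 34860 \left(\left(216 + 945\right) - 6178\right) = - 34860 \left(1161 - 6178\right) = \left(-34860\right) \left(-5017\right) = 174892620$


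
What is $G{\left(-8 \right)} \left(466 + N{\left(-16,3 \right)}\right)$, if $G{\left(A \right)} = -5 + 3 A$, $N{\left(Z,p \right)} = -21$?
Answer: $-12905$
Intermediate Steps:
$G{\left(-8 \right)} \left(466 + N{\left(-16,3 \right)}\right) = \left(-5 + 3 \left(-8\right)\right) \left(466 - 21\right) = \left(-5 - 24\right) 445 = \left(-29\right) 445 = -12905$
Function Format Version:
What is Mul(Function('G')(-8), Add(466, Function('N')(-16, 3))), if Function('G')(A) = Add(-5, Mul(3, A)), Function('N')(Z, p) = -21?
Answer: -12905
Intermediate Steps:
Mul(Function('G')(-8), Add(466, Function('N')(-16, 3))) = Mul(Add(-5, Mul(3, -8)), Add(466, -21)) = Mul(Add(-5, -24), 445) = Mul(-29, 445) = -12905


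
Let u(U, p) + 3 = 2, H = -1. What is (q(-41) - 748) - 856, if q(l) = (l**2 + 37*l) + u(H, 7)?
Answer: -1441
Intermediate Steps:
u(U, p) = -1 (u(U, p) = -3 + 2 = -1)
q(l) = -1 + l**2 + 37*l (q(l) = (l**2 + 37*l) - 1 = -1 + l**2 + 37*l)
(q(-41) - 748) - 856 = ((-1 + (-41)**2 + 37*(-41)) - 748) - 856 = ((-1 + 1681 - 1517) - 748) - 856 = (163 - 748) - 856 = -585 - 856 = -1441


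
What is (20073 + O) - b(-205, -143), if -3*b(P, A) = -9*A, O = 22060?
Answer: 42562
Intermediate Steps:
b(P, A) = 3*A (b(P, A) = -(-3)*A = 3*A)
(20073 + O) - b(-205, -143) = (20073 + 22060) - 3*(-143) = 42133 - 1*(-429) = 42133 + 429 = 42562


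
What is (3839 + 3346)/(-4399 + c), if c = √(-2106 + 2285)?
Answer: -31606815/19351022 - 7185*√179/19351022 ≈ -1.6383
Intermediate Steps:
c = √179 ≈ 13.379
(3839 + 3346)/(-4399 + c) = (3839 + 3346)/(-4399 + √179) = 7185/(-4399 + √179)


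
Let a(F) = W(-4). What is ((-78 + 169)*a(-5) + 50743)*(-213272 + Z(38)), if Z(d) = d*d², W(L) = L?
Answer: -7980033600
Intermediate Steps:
Z(d) = d³
a(F) = -4
((-78 + 169)*a(-5) + 50743)*(-213272 + Z(38)) = ((-78 + 169)*(-4) + 50743)*(-213272 + 38³) = (91*(-4) + 50743)*(-213272 + 54872) = (-364 + 50743)*(-158400) = 50379*(-158400) = -7980033600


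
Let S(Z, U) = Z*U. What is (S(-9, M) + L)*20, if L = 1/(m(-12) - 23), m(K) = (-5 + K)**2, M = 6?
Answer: -143630/133 ≈ -1079.9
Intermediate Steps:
L = 1/266 (L = 1/((-5 - 12)**2 - 23) = 1/((-17)**2 - 23) = 1/(289 - 23) = 1/266 ≈ 0.0037594)
S(Z, U) = U*Z
(S(-9, M) + L)*20 = (6*(-9) + 1/266)*20 = (-54 + 1/266)*20 = -14363/266*20 = -143630/133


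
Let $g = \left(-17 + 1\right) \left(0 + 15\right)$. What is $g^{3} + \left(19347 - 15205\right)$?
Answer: $-13819858$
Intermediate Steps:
$g = -240$ ($g = \left(-16\right) 15 = -240$)
$g^{3} + \left(19347 - 15205\right) = \left(-240\right)^{3} + \left(19347 - 15205\right) = -13824000 + 4142 = -13819858$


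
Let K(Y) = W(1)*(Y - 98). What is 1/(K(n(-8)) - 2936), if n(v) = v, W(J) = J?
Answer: -1/3042 ≈ -0.00032873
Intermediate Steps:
K(Y) = -98 + Y (K(Y) = 1*(Y - 98) = 1*(-98 + Y) = -98 + Y)
1/(K(n(-8)) - 2936) = 1/((-98 - 8) - 2936) = 1/(-106 - 2936) = 1/(-3042) = -1/3042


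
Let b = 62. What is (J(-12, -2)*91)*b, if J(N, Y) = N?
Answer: -67704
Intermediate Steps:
(J(-12, -2)*91)*b = -12*91*62 = -1092*62 = -67704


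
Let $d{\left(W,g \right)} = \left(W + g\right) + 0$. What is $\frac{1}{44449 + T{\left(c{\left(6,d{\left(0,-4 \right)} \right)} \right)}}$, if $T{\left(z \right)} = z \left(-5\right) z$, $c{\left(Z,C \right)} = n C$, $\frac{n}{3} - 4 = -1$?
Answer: $\frac{1}{37969} \approx 2.6337 \cdot 10^{-5}$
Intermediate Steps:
$n = 9$ ($n = 12 + 3 \left(-1\right) = 12 - 3 = 9$)
$d{\left(W,g \right)} = W + g$
$c{\left(Z,C \right)} = 9 C$
$T{\left(z \right)} = - 5 z^{2}$ ($T{\left(z \right)} = - 5 z z = - 5 z^{2}$)
$\frac{1}{44449 + T{\left(c{\left(6,d{\left(0,-4 \right)} \right)} \right)}} = \frac{1}{44449 - 5 \left(9 \left(0 - 4\right)\right)^{2}} = \frac{1}{44449 - 5 \left(9 \left(-4\right)\right)^{2}} = \frac{1}{44449 - 5 \left(-36\right)^{2}} = \frac{1}{44449 - 6480} = \frac{1}{37969}$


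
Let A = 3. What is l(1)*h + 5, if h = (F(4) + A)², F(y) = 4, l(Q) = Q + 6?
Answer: 348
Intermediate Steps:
l(Q) = 6 + Q
h = 49 (h = (4 + 3)² = 7² = 49)
l(1)*h + 5 = (6 + 1)*49 + 5 = 7*49 + 5 = 343 + 5 = 348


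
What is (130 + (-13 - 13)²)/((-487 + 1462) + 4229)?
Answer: 403/2602 ≈ 0.15488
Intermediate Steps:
(130 + (-13 - 13)²)/((-487 + 1462) + 4229) = (130 + (-26)²)/(975 + 4229) = (130 + 676)/5204 = 806*(1/5204) = 403/2602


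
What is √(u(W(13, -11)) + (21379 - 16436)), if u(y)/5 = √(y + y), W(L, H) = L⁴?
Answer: √(4943 + 845*√2) ≈ 78.345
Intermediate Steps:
u(y) = 5*√2*√y (u(y) = 5*√(y + y) = 5*√(2*y) = 5*(√2*√y) = 5*√2*√y)
√(u(W(13, -11)) + (21379 - 16436)) = √(5*√2*√(13⁴) + (21379 - 16436)) = √(5*√2*√28561 + 4943) = √(5*√2*169 + 4943) = √(845*√2 + 4943) = √(4943 + 845*√2)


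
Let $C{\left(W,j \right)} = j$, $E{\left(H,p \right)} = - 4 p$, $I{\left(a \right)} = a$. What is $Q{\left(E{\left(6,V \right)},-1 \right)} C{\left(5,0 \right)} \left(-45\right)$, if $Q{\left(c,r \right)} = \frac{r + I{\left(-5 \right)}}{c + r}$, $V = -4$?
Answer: $0$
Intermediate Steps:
$Q{\left(c,r \right)} = \frac{-5 + r}{c + r}$ ($Q{\left(c,r \right)} = \frac{r - 5}{c + r} = \frac{-5 + r}{c + r}$)
$Q{\left(E{\left(6,V \right)},-1 \right)} C{\left(5,0 \right)} \left(-45\right) = \frac{-5 - 1}{\left(-4\right) \left(-4\right) - 1} \cdot 0 \left(-45\right) = \frac{1}{16 - 1} \left(-6\right) 0 \left(-45\right) = \frac{1}{15} \left(-6\right) 0 \left(-45\right) = \left(- \frac{2}{5}\right) 0 \left(-45\right) = 0 \left(-45\right) = 0$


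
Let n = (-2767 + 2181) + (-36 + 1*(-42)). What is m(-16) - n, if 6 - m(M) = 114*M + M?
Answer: 2510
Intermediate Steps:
n = -664 (n = -586 + (-36 - 42) = -586 - 78 = -664)
m(M) = 6 - 115*M (m(M) = 6 - (114*M + M) = 6 - 115*M)
m(-16) - n = (6 - 115*(-16)) - 1*(-664) = (6 + 1840) + 664 = 1846 + 664 = 2510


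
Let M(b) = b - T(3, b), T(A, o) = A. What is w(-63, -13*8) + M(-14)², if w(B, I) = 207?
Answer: 496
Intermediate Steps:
M(b) = -3 + b (M(b) = b - 1*3 = b - 3 = -3 + b)
w(-63, -13*8) + M(-14)² = 207 + (-3 - 14)² = 207 + (-17)² = 207 + 289 = 496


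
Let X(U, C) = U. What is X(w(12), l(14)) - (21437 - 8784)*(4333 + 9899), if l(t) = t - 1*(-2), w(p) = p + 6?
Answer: -180077478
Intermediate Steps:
w(p) = 6 + p
l(t) = 2 + t (l(t) = t + 2 = 2 + t)
X(w(12), l(14)) - (21437 - 8784)*(4333 + 9899) = (6 + 12) - (21437 - 8784)*(4333 + 9899) = 18 - 12653*14232 = 18 - 1*180077496 = 18 - 180077496 = -180077478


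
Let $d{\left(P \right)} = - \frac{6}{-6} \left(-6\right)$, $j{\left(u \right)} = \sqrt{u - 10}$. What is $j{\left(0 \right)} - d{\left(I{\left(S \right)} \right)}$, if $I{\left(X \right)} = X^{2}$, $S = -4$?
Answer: $6 + i \sqrt{10} \approx 6.0 + 3.1623 i$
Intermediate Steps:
$j{\left(u \right)} = \sqrt{-10 + u}$
$d{\left(P \right)} = -6$ ($d{\left(P \right)} = \left(-6\right) \left(- \frac{1}{6}\right) \left(-6\right) = 1 \left(-6\right) = -6$)
$j{\left(0 \right)} - d{\left(I{\left(S \right)} \right)} = \sqrt{-10 + 0} - -6 = \sqrt{-10} + 6 = i \sqrt{10} + 6 = 6 + i \sqrt{10}$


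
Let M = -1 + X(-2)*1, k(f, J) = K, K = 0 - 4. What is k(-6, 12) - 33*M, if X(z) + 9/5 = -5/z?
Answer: 59/10 ≈ 5.9000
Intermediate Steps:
X(z) = -9/5 - 5/z
K = -4
k(f, J) = -4
M = -3/10 (M = -1 + (-9/5 - 5/(-2))*1 = -1 + (-9/5 - 5*(-½))*1 = -1 + (-9/5 + 5/2)*1 = -1 + (7/10)*1 = -1 + 7/10 = -3/10 ≈ -0.30000)
k(-6, 12) - 33*M = -4 - 33*(-3/10) = -4 + 99/10 = 59/10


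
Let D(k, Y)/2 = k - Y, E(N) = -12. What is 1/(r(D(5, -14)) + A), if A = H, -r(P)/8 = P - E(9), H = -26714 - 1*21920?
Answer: -1/49034 ≈ -2.0394e-5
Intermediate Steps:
D(k, Y) = -2*Y + 2*k (D(k, Y) = 2*(k - Y) = -2*Y + 2*k)
H = -48634 (H = -26714 - 21920 = -48634)
r(P) = -96 - 8*P (r(P) = -8*(P - 1*(-12)) = -8*(P + 12) = -8*(12 + P) = -96 - 8*P)
A = -48634
1/(r(D(5, -14)) + A) = 1/((-96 - 8*(-2*(-14) + 2*5)) - 48634) = 1/((-96 - 8*(28 + 10)) - 48634) = 1/((-96 - 8*38) - 48634) = 1/((-96 - 304) - 48634) = 1/(-400 - 48634) = 1/(-49034) = -1/49034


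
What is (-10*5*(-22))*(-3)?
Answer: -3300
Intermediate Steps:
(-10*5*(-22))*(-3) = -50*(-22)*(-3) = 1100*(-3) = -3300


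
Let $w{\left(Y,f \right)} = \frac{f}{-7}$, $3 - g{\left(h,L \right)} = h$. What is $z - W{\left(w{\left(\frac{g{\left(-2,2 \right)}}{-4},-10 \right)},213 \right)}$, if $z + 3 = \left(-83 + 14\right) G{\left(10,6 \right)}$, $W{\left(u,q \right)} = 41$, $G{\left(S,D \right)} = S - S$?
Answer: $-44$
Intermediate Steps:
$g{\left(h,L \right)} = 3 - h$
$w{\left(Y,f \right)} = - \frac{f}{7}$ ($w{\left(Y,f \right)} = f \left(- \frac{1}{7}\right) = - \frac{f}{7}$)
$G{\left(S,D \right)} = 0$
$z = -3$ ($z = -3 + \left(-83 + 14\right) 0 = -3 - 0 = -3 + 0 = -3$)
$z - W{\left(w{\left(\frac{g{\left(-2,2 \right)}}{-4},-10 \right)},213 \right)} = -3 - 41 = -44$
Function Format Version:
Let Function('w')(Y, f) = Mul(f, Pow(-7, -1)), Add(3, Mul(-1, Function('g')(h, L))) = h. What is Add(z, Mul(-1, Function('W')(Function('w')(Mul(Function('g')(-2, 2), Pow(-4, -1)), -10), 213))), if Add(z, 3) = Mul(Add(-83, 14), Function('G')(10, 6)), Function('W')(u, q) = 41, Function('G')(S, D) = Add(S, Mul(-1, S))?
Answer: -44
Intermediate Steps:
Function('g')(h, L) = Add(3, Mul(-1, h))
Function('w')(Y, f) = Mul(Rational(-1, 7), f) (Function('w')(Y, f) = Mul(f, Rational(-1, 7)) = Mul(Rational(-1, 7), f))
Function('G')(S, D) = 0
z = -3 (z = Add(-3, Mul(Add(-83, 14), 0)) = Add(-3, Mul(-69, 0)) = Add(-3, 0) = -3)
Add(z, Mul(-1, Function('W')(Function('w')(Mul(Function('g')(-2, 2), Pow(-4, -1)), -10), 213))) = Add(-3, Mul(-1, 41)) = Add(-3, -41) = -44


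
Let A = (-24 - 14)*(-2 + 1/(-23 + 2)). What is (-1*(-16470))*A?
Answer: 8970660/7 ≈ 1.2815e+6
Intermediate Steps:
A = 1634/21 (A = -38*(-2 + 1/(-21)) = -38*(-2 - 1/21) = -38*(-43/21) = 1634/21 ≈ 77.810)
(-1*(-16470))*A = -1*(-16470)*(1634/21) = 16470*(1634/21) = 8970660/7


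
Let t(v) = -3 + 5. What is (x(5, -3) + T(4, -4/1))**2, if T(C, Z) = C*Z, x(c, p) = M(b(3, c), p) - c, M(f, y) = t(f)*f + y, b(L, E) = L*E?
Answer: 36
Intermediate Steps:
t(v) = 2
b(L, E) = E*L
M(f, y) = y + 2*f (M(f, y) = 2*f + y = y + 2*f)
x(c, p) = p + 5*c (x(c, p) = (p + 2*(c*3)) - c = (p + 2*(3*c)) - c = (p + 6*c) - c = p + 5*c)
(x(5, -3) + T(4, -4/1))**2 = ((-3 + 5*5) + 4*(-4/1))**2 = ((-3 + 25) + 4*(-4*1))**2 = (22 + 4*(-4))**2 = (22 - 16)**2 = 6**2 = 36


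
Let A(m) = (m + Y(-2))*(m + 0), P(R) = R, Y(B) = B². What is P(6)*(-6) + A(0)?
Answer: -36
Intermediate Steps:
A(m) = m*(4 + m) (A(m) = (m + (-2)²)*(m + 0) = (m + 4)*m = (4 + m)*m = m*(4 + m))
P(6)*(-6) + A(0) = 6*(-6) + 0*(4 + 0) = -36 + 0*4 = -36 + 0 = -36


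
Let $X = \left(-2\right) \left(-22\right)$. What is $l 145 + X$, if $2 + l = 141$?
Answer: $20199$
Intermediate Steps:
$X = 44$
$l = 139$ ($l = -2 + 141 = 139$)
$l 145 + X = 139 \cdot 145 + 44 = 20155 + 44 = 20199$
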